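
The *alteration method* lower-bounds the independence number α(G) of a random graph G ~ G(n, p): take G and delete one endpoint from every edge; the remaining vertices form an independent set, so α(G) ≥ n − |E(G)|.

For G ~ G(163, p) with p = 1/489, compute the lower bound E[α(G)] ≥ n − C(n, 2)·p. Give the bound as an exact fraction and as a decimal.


E[|E(G)|] = C(163, 2)·p = 13203 · (1/489) = 27.
E[α(G)] ≥ n − E[|E(G)|] = 163 − 27 = 136.
Numerically: ≈ 136.0000.
(This is only a lower bound; the true E[α(G)] may be larger.)

E[α(G)] ≥ 136 ≈ 136.0000.


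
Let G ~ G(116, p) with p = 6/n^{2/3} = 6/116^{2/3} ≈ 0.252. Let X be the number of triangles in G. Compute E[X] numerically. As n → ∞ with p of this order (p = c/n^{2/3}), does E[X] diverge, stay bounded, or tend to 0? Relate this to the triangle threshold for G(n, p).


Number of potential triangles: C(116, 3) = 253460.
Each occurs with probability p³ ≈ (0.252)³ ≈ 1.60523e-02.
By linearity: E[X] = C(116, 3)·p³ ≈ 253460 · 1.60523e-02 ≈ 4068.621.
Since α = 2/3 < 1, p = c/n^{2/3} ≫ 1/n is above the triangle threshold p ~ 1/n. Asymptotically E[X] ~ (c³/6)·n^{3(1−α)} = (6³/6)·n^{1} → ∞; triangles are abundant w.h.p.

E[X] ≈ 4068.621; in regime p = Θ(1/n^{2/3}) E[X] diverges (above the triangle threshold p ~ 1/n).


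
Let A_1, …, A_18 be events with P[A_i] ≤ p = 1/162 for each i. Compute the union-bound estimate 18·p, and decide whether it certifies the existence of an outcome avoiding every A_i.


Union bound: P[∪_{i=1}^{18} A_i] ≤ Σ_i P[A_i] ≤ 18·p = 18·(1/162) = 1/9.
Numerically: 1/9 ≈ 0.1111.
Is 1/9 < 1? YES.
Since P[∪ A_i] ≤ 1/9 < 1, the complement has P[∩ A_i^c] ≥ 1 − 1/9 = 8/9 > 0, so some outcome avoids every A_i.

18·p = 1/9 ≈ 0.1111; existence CERTIFIED by the union bound.


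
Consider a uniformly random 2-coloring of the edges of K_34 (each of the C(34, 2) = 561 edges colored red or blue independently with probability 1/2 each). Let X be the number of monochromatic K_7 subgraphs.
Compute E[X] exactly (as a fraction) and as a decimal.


Let X = Σ_S X_S over the C(34, 7) = 5379616 subsets S of size 7, where X_S = 1 if the K_7 on S is monochromatic.
For a fixed S, the K_7 on S has C(7, 2) = 21 edges. P[all 21 edges red] = (1/2)^21, and likewise for blue, so P[monochromatic] = 2·(1/2)^21 = 2^{1 − 21} = 1/1048576.
Summing: E[X] = C(34, 7) · 2^{1 − 21} = 5379616 · 1/1048576 = 168113/32768.
Numerically: E[X] ≈ 5.130402.

E[X] = C(34,7)·2^(1−C(7,2)) = 168113/32768 ≈ 5.130402.


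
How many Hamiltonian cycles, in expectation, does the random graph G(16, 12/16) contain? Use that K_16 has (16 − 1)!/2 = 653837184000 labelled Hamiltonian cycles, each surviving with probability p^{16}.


K_16 has (16 − 1)!/2 = 653837184000 labelled Hamiltonian cycles.
For each such Hamiltonian cycle H, let X_H = 1 if all 16 edges of H are present in G. Then P[X_H = 1] = p^{16} = (3/4)^{16} = 43046721/4294967296.
By linearity of expectation: E[X] = Σ_H E[X_H] = 653837184000 · p^{16} = 653837184000 · 43046721/4294967296 = 27485885585032875/4194304.
Numerically: E[X] ≈ 6.5531e+09.

E[X] = 653837184000 · (3/4)^{16} = 27485885585032875/4194304 ≈ 6.5531e+09.


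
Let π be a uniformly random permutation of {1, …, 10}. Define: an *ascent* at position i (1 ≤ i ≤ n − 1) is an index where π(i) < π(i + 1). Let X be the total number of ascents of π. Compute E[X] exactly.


Write X = Σ X_I over i = 1, …, 9, with X_I the indicator of one ascent.
There are 9 indicators.
For each fixed i, the pair (π(i), π(i+1)) is a uniformly random ordered pair of distinct values from {1, …, 10}; by symmetry P[π(i) < π(i+1)] = 1/2.
By linearity: E[X] = 9 · (1/2) = (10 − 1) · (1/2) = 9/2 ≈ 4.500.

E[X] = 9/2 = 4.500.


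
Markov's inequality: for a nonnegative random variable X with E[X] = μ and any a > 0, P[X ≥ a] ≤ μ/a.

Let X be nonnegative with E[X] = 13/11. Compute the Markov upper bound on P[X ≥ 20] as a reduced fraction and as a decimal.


μ = E[X] = 13/11, a = 20.
Markov: P[X ≥ 20] ≤ μ/a = (13/11)/20 = 13/220.
Numerically: ≈ 0.059.
(Since a = 20 > μ = 1.182, the bound 13/220 is < 1 and informative.)

P[X ≥ 20] ≤ 13/220 ≈ 0.059.


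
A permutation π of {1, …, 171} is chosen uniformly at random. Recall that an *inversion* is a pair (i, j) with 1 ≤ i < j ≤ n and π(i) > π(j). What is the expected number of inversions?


Write X = Σ X_I over the C(171, 2) = 14535 pairs i < j, with X_I the indicator of one inversion.
There are 14535 indicators.
For each fixed pair i < j, the values π(i) and π(j) are two distinct elements of {1, …, 171} in uniformly random order; by symmetry P[π(i) > π(j)] = 1/2.
By linearity: E[X] = 14535 · (1/2) = C(171, 2) · (1/2) = 14535/2 = 14535/2 ≈ 7267.500000.

E[X] = 14535/2 = 7267.500000.


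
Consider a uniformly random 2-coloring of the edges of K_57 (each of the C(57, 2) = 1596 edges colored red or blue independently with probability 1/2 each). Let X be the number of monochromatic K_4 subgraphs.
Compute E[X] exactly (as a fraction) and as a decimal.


Let X = Σ_S X_S over the C(57, 4) = 395010 subsets S of size 4, where X_S = 1 if the K_4 on S is monochromatic.
For a fixed S, the K_4 on S has C(4, 2) = 6 edges. P[all 6 edges red] = (1/2)^6, and likewise for blue, so P[monochromatic] = 2·(1/2)^6 = 2^{1 − 6} = 1/32.
By linearity: E[X] = C(57, 4) · 2^{1 − 6} = 395010 · 1/32 = 197505/16.
Numerically: E[X] ≈ 12344.06250.

E[X] = C(57,4)·2^(1−C(4,2)) = 197505/16 ≈ 12344.06250.


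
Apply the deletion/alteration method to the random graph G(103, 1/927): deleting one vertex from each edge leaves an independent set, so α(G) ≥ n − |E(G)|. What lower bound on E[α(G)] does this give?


E[|E(G)|] = C(103, 2)·p = 5253 · (1/927) = 17/3.
E[α(G)] ≥ n − E[|E(G)|] = 103 − 17/3 = 292/3.
Numerically: ≈ 97.333.
(This is only a lower bound; the true E[α(G)] may be larger.)

E[α(G)] ≥ 292/3 ≈ 97.333.


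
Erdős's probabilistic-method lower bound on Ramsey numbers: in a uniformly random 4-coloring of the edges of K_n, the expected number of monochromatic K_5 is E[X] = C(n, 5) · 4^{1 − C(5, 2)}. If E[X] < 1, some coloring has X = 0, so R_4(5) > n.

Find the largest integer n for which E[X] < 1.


We need C(n, 5) · 4^{1 − 10} < 1, i.e. C(n, 5) < 4^{10 − 1} = 262144.
Check values of n near the boundary:
  n = 31: C(31, 5) = 169911; 169911 < 262144? YES
  n = 32: C(32, 5) = 201376; 201376 < 262144? YES
  n = 33: C(33, 5) = 237336; 237336 < 262144? YES
  n = 34: C(34, 5) = 278256; 278256 < 262144? NO
The largest n with C(n, 5) < 262144 is n = 33 (where E[X] = 29667/32768 ≈ 0.9054). Hence R_4(5) > 33, i.e. R_4(5) ≥ 34.

Largest n = 33; hence R_4(5) > 33.


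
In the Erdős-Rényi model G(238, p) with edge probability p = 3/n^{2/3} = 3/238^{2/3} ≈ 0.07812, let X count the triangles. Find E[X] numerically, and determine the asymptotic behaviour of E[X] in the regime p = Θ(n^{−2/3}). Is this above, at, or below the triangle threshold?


Number of potential triangles: C(238, 3) = 2218636.
Each occurs with probability p³ ≈ (0.07812)³ ≈ 4.766613e-04.
By linearity: E[X] = C(238, 3)·p³ ≈ 2218636 · 4.766613e-04 ≈ 1057.5378.
Since α = 2/3 < 1, p = c/n^{2/3} ≫ 1/n is above the triangle threshold p ~ 1/n. Asymptotically E[X] ~ (c³/6)·n^{3(1−α)} = (3³/6)·n^{1} → ∞; triangles are abundant w.h.p.

E[X] ≈ 1057.5378; in regime p = Θ(1/n^{2/3}) E[X] diverges (above the triangle threshold p ~ 1/n).


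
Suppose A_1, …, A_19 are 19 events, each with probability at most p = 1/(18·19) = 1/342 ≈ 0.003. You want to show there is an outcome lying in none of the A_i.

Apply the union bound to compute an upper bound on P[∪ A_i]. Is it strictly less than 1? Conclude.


Union bound: P[∪_{i=1}^{19} A_i] ≤ Σ_i P[A_i] ≤ 19·p = 19·(1/342) = 1/18.
Numerically: 1/18 ≈ 0.056.
Is 1/18 < 1? YES.
Since P[∪ A_i] ≤ 1/18 < 1, the complement has P[∩ A_i^c] ≥ 1 − 1/18 = 17/18 > 0, so some outcome avoids every A_i.

19·p = 1/18 ≈ 0.056; existence CERTIFIED by the union bound.


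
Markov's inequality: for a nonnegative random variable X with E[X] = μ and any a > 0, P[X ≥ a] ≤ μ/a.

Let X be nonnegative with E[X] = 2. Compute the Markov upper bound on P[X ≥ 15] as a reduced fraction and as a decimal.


μ = E[X] = 2, a = 15.
Markov: P[X ≥ 15] ≤ μ/a = (2)/15 = 2/15.
Numerically: ≈ 0.13333.
(Since a = 15 > μ = 2.00000, the bound 2/15 is < 1 and informative.)

P[X ≥ 15] ≤ 2/15 ≈ 0.13333.


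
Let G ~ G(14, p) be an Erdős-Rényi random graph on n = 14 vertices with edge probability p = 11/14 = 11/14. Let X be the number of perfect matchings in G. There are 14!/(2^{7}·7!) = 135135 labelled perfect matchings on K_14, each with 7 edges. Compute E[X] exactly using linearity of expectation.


K_14 has 14!/(2^{7}·7!) = 135135 labelled perfect matchings.
For each such perfect matching H, let X_H = 1 if all 7 edges of H are present in G. Then P[X_H = 1] = p^{7} = (11/14)^{7} = 19487171/105413504.
By linearity of expectation: E[X] = Σ_H E[X_H] = 135135 · p^{7} = 135135 · 19487171/105413504 = 376199836155/15059072.
Numerically: E[X] ≈ 24981.6.

E[X] = 135135 · (11/14)^{7} = 376199836155/15059072 ≈ 24981.6.


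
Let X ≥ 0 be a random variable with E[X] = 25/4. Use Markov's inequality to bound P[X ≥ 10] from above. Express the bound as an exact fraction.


μ = E[X] = 25/4, a = 10.
Markov: P[X ≥ 10] ≤ μ/a = (25/4)/10 = 5/8.
Numerically: ≈ 0.625000.
(Since a = 10 > μ = 6.250000, the bound 5/8 is < 1 and informative.)

P[X ≥ 10] ≤ 5/8 ≈ 0.625000.


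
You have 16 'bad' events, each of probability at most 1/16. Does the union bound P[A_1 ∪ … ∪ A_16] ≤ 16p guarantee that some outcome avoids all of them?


Union bound: P[∪_{i=1}^{16} A_i] ≤ Σ_i P[A_i] ≤ 16·p = 16·(1/16) = 1.
Numerically: 1 ≈ 1.000000.
Is 1 < 1? NO.
Since the bound 1 is ≥ 1, the union bound is uninformative here; it does NOT by itself certify existence.

16·p = 1 ≈ 1.000000; existence NOT certified by the union bound.


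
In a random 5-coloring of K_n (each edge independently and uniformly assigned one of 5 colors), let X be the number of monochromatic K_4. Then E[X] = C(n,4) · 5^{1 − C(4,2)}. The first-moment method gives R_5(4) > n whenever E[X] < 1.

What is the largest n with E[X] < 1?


We need C(n, 4) · 5^{1 − 6} < 1, i.e. C(n, 4) < 5^{6 − 1} = 3125.
Check values of n near the boundary:
  n = 12: C(12, 4) = 495; 495 < 3125? YES
  n = 13: C(13, 4) = 715; 715 < 3125? YES
  n = 14: C(14, 4) = 1001; 1001 < 3125? YES
  n = 15: C(15, 4) = 1365; 1365 < 3125? YES
  n = 16: C(16, 4) = 1820; 1820 < 3125? YES
  n = 17: C(17, 4) = 2380; 2380 < 3125? YES
  n = 18: C(18, 4) = 3060; 3060 < 3125? YES
  n = 19: C(19, 4) = 3876; 3876 < 3125? NO
  n = 20: C(20, 4) = 4845; 4845 < 3125? NO
  n = 21: C(21, 4) = 5985; 5985 < 3125? NO
The largest n with C(n, 4) < 3125 is n = 18 (where E[X] = 612/625 ≈ 0.979). Hence R_5(4) > 18, i.e. R_5(4) ≥ 19.

Largest n = 18; hence R_5(4) > 18.


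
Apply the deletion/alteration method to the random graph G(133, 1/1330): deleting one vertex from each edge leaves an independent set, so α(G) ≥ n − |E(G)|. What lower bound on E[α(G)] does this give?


E[|E(G)|] = C(133, 2)·p = 8778 · (1/1330) = 33/5.
E[α(G)] ≥ n − E[|E(G)|] = 133 − 33/5 = 632/5.
Numerically: ≈ 126.400000.
(This is only a lower bound; the true E[α(G)] may be larger.)

E[α(G)] ≥ 632/5 ≈ 126.400000.


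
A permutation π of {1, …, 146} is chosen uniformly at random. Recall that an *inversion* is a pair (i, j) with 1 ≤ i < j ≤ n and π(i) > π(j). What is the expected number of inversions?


Write X = Σ X_I over the C(146, 2) = 10585 pairs i < j, with X_I the indicator of one inversion.
There are 10585 indicators.
For each fixed pair i < j, the values π(i) and π(j) are two distinct elements of {1, …, 146} in uniformly random order; by symmetry P[π(i) > π(j)] = 1/2.
By linearity: E[X] = 10585 · (1/2) = C(146, 2) · (1/2) = 10585/2 = 10585/2 ≈ 5292.500.

E[X] = 10585/2 = 5292.500.


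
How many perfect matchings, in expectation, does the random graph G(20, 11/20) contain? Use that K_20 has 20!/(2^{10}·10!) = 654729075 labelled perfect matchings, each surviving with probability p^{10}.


K_20 has 20!/(2^{10}·10!) = 654729075 labelled perfect matchings.
For each such perfect matching H, let X_H = 1 if all 10 edges of H are present in G. Then P[X_H = 1] = p^{10} = (11/20)^{10} = 25937424601/10240000000000.
By linearity: E[X] = Σ_H E[X_H] = 654729075 · p^{10} = 654729075 · 25937424601/10240000000000 = 679279440675798963/409600000000.
Numerically: E[X] ≈ 1.658e+06.

E[X] = 654729075 · (11/20)^{10} = 679279440675798963/409600000000 ≈ 1.658e+06.


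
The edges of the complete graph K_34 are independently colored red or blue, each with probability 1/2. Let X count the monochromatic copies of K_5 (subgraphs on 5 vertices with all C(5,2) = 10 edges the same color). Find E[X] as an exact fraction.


Let X = Σ_S X_S over the C(34, 5) = 278256 subsets S of size 5, where X_S = 1 if the K_5 on S is monochromatic.
For a fixed S, the K_5 on S has C(5, 2) = 10 edges. P[all 10 edges red] = (1/2)^10, and likewise for blue, so P[monochromatic] = 2·(1/2)^10 = 2^{1 − 10} = 1/512.
By linearity: E[X] = C(34, 5) · 2^{1 − 10} = 278256 · 1/512 = 17391/32.
Numerically: E[X] ≈ 543.469.

E[X] = C(34,5)·2^(1−C(5,2)) = 17391/32 ≈ 543.469.


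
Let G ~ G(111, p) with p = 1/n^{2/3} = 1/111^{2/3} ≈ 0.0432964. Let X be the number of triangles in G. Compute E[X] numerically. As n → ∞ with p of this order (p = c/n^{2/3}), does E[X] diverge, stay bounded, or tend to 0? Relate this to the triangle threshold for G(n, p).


Number of potential triangles: C(111, 3) = 221815.
Each occurs with probability p³ ≈ (0.0432964)³ ≈ 8.11622433e-05.
By linearity: E[X] = C(111, 3)·p³ ≈ 221815 · 8.11622433e-05 ≈ 18.003003.
Since α = 2/3 < 1, p = c/n^{2/3} ≫ 1/n is above the triangle threshold p ~ 1/n. Asymptotically E[X] ~ (c³/6)·n^{3(1−α)} = (1³/6)·n^{1} → ∞; triangles are abundant w.h.p.

E[X] ≈ 18.003003; in regime p = Θ(1/n^{2/3}) E[X] diverges (above the triangle threshold p ~ 1/n).


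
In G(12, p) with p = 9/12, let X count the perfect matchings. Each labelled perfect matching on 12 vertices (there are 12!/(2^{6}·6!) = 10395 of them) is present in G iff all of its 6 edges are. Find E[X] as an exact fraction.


K_12 has 12!/(2^{6}·6!) = 10395 labelled perfect matchings.
For each such perfect matching H, let X_H = 1 if all 6 edges of H are present in G. Then P[X_H = 1] = p^{6} = (3/4)^{6} = 729/4096.
Summing the indicators: E[X] = Σ_H E[X_H] = 10395 · p^{6} = 10395 · 729/4096 = 7577955/4096.
Numerically: E[X] ≈ 1850.09.

E[X] = 10395 · (3/4)^{6} = 7577955/4096 ≈ 1850.09.


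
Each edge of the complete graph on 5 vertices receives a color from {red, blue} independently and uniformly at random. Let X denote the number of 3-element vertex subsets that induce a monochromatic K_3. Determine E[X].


Let X = Σ_S X_S over the C(5, 3) = 10 subsets S of size 3, where X_S = 1 if the K_3 on S is monochromatic.
For a fixed S, the K_3 on S has C(3, 2) = 3 edges. P[all 3 edges red] = (1/2)^3, and likewise for blue, so P[monochromatic] = 2·(1/2)^3 = 2^{1 − 3} = 1/4.
By linearity of expectation: E[X] = C(5, 3) · 2^{1 − 3} = 10 · 1/4 = 5/2.
Numerically: E[X] ≈ 2.500.

E[X] = C(5,3)·2^(1−C(3,2)) = 5/2 ≈ 2.500.


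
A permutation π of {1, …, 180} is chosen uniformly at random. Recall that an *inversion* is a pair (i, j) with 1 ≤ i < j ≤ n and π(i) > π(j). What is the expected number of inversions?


Write X = Σ X_I over the C(180, 2) = 16110 pairs i < j, with X_I the indicator of one inversion.
There are 16110 indicators.
For each fixed pair i < j, the values π(i) and π(j) are two distinct elements of {1, …, 180} in uniformly random order; by symmetry P[π(i) > π(j)] = 1/2.
By linearity: E[X] = 16110 · (1/2) = C(180, 2) · (1/2) = 16110/2 = 8055 ≈ 8055.00000.

E[X] = 8055 = 8055.00000.


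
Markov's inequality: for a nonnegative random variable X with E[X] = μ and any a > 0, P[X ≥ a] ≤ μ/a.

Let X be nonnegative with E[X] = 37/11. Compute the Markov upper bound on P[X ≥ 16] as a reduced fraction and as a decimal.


μ = E[X] = 37/11, a = 16.
Markov: P[X ≥ 16] ≤ μ/a = (37/11)/16 = 37/176.
Numerically: ≈ 0.210227.
(Since a = 16 > μ = 3.363636, the bound 37/176 is < 1 and informative.)

P[X ≥ 16] ≤ 37/176 ≈ 0.210227.


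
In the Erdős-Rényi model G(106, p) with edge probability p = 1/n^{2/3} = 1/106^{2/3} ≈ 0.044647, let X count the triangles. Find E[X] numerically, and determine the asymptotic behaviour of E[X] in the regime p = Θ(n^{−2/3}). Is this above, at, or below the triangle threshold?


Number of potential triangles: C(106, 3) = 192920.
Each occurs with probability p³ ≈ (0.044647)³ ≈ 8.8999644e-05.
By linearity: E[X] = C(106, 3)·p³ ≈ 192920 · 8.8999644e-05 ≈ 17.16981.
Since α = 2/3 < 1, p = c/n^{2/3} ≫ 1/n is above the triangle threshold p ~ 1/n. Asymptotically E[X] ~ (c³/6)·n^{3(1−α)} = (1³/6)·n^{1} → ∞; triangles are abundant w.h.p.

E[X] ≈ 17.16981; in regime p = Θ(1/n^{2/3}) E[X] diverges (above the triangle threshold p ~ 1/n).


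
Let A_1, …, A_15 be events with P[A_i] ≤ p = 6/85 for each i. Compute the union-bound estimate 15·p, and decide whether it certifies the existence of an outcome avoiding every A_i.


Union bound: P[∪_{i=1}^{15} A_i] ≤ Σ_i P[A_i] ≤ 15·p = 15·(6/85) = 18/17.
Numerically: 18/17 ≈ 1.05882.
Is 18/17 < 1? NO.
Since the bound 18/17 is ≥ 1, the union bound is uninformative here; it does NOT by itself certify existence.

15·p = 18/17 ≈ 1.05882; existence NOT certified by the union bound.


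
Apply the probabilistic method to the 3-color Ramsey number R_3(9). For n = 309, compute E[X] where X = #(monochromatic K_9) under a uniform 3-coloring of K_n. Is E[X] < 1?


E[X] = C(309, 9) · 3^{1 − 36} = 62920976643980686 · 3^{−35} = 62920976643980686/50031545098999707.
As a reduced fraction: E[X] = 62920976643980686/50031545098999707 ≈ 1.2576.
Is E[X] < 1? NO.
Since E[X] ≥ 1, the first-moment bound is inconclusive at n = 309; it does NOT by itself certify R_3(9) > 309.

E[X] = 62920976643980686/50031545098999707 ≈ 1.2576; E[X] ≥ 1; first-moment method inconclusive here.


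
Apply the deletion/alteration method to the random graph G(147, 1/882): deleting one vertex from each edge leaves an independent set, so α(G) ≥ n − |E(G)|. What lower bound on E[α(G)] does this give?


E[|E(G)|] = C(147, 2)·p = 10731 · (1/882) = 73/6.
E[α(G)] ≥ n − E[|E(G)|] = 147 − 73/6 = 809/6.
Numerically: ≈ 134.833.
(This is only a lower bound; the true E[α(G)] may be larger.)

E[α(G)] ≥ 809/6 ≈ 134.833.


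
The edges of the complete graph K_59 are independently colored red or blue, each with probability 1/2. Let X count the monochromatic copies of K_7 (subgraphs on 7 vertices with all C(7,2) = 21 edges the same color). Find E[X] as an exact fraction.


Let X = Σ_S X_S over the C(59, 7) = 341149446 subsets S of size 7, where X_S = 1 if the K_7 on S is monochromatic.
For a fixed S, the K_7 on S has C(7, 2) = 21 edges. P[all 21 edges red] = (1/2)^21, and likewise for blue, so P[monochromatic] = 2·(1/2)^21 = 2^{1 − 21} = 1/1048576.
By linearity: E[X] = C(59, 7) · 2^{1 − 21} = 341149446 · 1/1048576 = 170574723/524288.
Numerically: E[X] ≈ 325.345465.

E[X] = C(59,7)·2^(1−C(7,2)) = 170574723/524288 ≈ 325.345465.


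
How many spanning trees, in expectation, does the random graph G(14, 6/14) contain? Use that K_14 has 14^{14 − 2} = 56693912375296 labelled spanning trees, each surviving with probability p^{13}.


K_14 has 14^{14 − 2} = 56693912375296 labelled spanning trees.
For each such spanning tree H, let X_H = 1 if all 13 edges of H are present in G. Then P[X_H = 1] = p^{13} = (3/7)^{13} = 1594323/96889010407.
By linearity: E[X] = Σ_H E[X_H] = 56693912375296 · p^{13} = 56693912375296 · 1594323/96889010407 = 6530347008/7.
Numerically: E[X] ≈ 9.32907e+08.

E[X] = 56693912375296 · (3/7)^{13} = 6530347008/7 ≈ 9.32907e+08.


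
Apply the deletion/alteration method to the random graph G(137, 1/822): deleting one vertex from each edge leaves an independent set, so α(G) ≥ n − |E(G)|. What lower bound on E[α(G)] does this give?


E[|E(G)|] = C(137, 2)·p = 9316 · (1/822) = 34/3.
E[α(G)] ≥ n − E[|E(G)|] = 137 − 34/3 = 377/3.
Numerically: ≈ 125.666667.
(This is only a lower bound; the true E[α(G)] may be larger.)

E[α(G)] ≥ 377/3 ≈ 125.666667.


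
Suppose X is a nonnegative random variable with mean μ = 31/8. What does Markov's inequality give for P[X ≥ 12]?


μ = E[X] = 31/8, a = 12.
Markov: P[X ≥ 12] ≤ μ/a = (31/8)/12 = 31/96.
Numerically: ≈ 0.32292.
(Since a = 12 > μ = 3.87500, the bound 31/96 is < 1 and informative.)

P[X ≥ 12] ≤ 31/96 ≈ 0.32292.


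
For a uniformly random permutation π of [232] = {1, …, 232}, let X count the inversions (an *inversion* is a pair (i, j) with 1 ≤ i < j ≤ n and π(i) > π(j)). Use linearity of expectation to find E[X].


Write X = Σ X_I over the C(232, 2) = 26796 pairs i < j, with X_I the indicator of one inversion.
There are 26796 indicators.
For each fixed pair i < j, the values π(i) and π(j) are two distinct elements of {1, …, 232} in uniformly random order; by symmetry P[π(i) > π(j)] = 1/2.
By linearity: E[X] = 26796 · (1/2) = C(232, 2) · (1/2) = 26796/2 = 13398 ≈ 13398.000000.

E[X] = 13398 = 13398.000000.


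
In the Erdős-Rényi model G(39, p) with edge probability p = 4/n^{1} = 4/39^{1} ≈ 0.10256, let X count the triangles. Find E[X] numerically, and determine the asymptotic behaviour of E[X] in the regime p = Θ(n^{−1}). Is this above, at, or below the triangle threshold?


Number of potential triangles: C(39, 3) = 9139.
Each occurs with probability p³ ≈ (0.10256)³ ≈ 1.0789123e-03.
By linearity: E[X] = C(39, 3)·p³ ≈ 9139 · 1.0789123e-03 ≈ 9.86018.
Here α = 1, so p = 4/n is exactly at the triangle threshold p ~ 1/n. Asymptotically E[X] → c³/6 = 4³/6 = 32/3 ≈ 10.66667, a bounded constant. In this regime the triangle count is asymptotically Poisson(c³/6).

E[X] ≈ 9.86018; in regime p = Θ(1/n^{1}) E[X] stays bounded (at the triangle threshold p ~ 1/n).


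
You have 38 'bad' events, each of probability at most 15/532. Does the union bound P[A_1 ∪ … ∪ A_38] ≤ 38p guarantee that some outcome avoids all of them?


Union bound: P[∪_{i=1}^{38} A_i] ≤ Σ_i P[A_i] ≤ 38·p = 38·(15/532) = 15/14.
Numerically: 15/14 ≈ 1.0714.
Is 15/14 < 1? NO.
Since the bound 15/14 is ≥ 1, the union bound is uninformative here; it does NOT by itself certify existence.

38·p = 15/14 ≈ 1.0714; existence NOT certified by the union bound.


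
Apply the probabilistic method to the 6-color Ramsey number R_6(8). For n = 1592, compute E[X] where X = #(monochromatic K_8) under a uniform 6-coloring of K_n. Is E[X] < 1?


E[X] = C(1592, 8) · 6^{1 − 28} = 1005480414540892933435 · 6^{−27} = 1005480414540892933435/1023490369077469249536.
As a reduced fraction: E[X] = 1005480414540892933435/1023490369077469249536 ≈ 0.98240.
Is E[X] < 1? YES.
Since E[X] < 1, there exists a 6-coloring of K_{1592} with no monochromatic K_8; hence R_6(8) > 1592.

E[X] = 1005480414540892933435/1023490369077469249536 ≈ 0.98240; E[X] < 1, so R_6(8) > 1592.


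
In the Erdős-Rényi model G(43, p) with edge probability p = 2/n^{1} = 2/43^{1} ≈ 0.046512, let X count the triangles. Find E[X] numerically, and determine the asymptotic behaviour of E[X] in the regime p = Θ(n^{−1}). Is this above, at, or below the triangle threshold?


Number of potential triangles: C(43, 3) = 12341.
Each occurs with probability p³ ≈ (0.046512)³ ≈ 1.0062007e-04.
By linearity: E[X] = C(43, 3)·p³ ≈ 12341 · 1.0062007e-04 ≈ 1.24175.
Here α = 1, so p = 2/n is exactly at the triangle threshold p ~ 1/n. Asymptotically E[X] → c³/6 = 2³/6 = 4/3 ≈ 1.33333, a bounded constant. In this regime the triangle count is asymptotically Poisson(c³/6).

E[X] ≈ 1.24175; in regime p = Θ(1/n^{1}) E[X] stays bounded (at the triangle threshold p ~ 1/n).


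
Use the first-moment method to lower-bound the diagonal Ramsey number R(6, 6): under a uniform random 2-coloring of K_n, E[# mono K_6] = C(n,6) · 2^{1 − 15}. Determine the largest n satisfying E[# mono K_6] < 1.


We need C(n, 6) · 2^{1 − 15} < 1, i.e. C(n, 6) < 2^{15 − 1} = 16384.
Check values of n near the boundary:
  n = 14: C(14, 6) = 3003; 3003 < 16384? YES
  n = 15: C(15, 6) = 5005; 5005 < 16384? YES
  n = 16: C(16, 6) = 8008; 8008 < 16384? YES
  n = 17: C(17, 6) = 12376; 12376 < 16384? YES
  n = 18: C(18, 6) = 18564; 18564 < 16384? NO
The largest n with C(n, 6) < 16384 is n = 17 (where E[X] = 1547/2048 ≈ 0.7554). Hence R(6, 6) > 17, i.e. R(6, 6) ≥ 18.

Largest n = 17; hence R(6, 6) > 17.


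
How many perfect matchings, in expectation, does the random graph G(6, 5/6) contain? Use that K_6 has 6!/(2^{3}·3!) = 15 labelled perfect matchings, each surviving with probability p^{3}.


K_6 has 6!/(2^{3}·3!) = 15 labelled perfect matchings.
For each such perfect matching H, let X_H = 1 if all 3 edges of H are present in G. Then P[X_H = 1] = p^{3} = (5/6)^{3} = 125/216.
By linearity: E[X] = Σ_H E[X_H] = 15 · p^{3} = 15 · 125/216 = 625/72.
Numerically: E[X] ≈ 8.681.

E[X] = 15 · (5/6)^{3} = 625/72 ≈ 8.681.


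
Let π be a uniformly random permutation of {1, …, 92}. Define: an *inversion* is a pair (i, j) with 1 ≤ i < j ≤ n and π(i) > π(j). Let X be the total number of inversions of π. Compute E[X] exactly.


Write X = Σ X_I over the C(92, 2) = 4186 pairs i < j, with X_I the indicator of one inversion.
There are 4186 indicators.
For each fixed pair i < j, the values π(i) and π(j) are two distinct elements of {1, …, 92} in uniformly random order; by symmetry P[π(i) > π(j)] = 1/2.
By linearity: E[X] = 4186 · (1/2) = C(92, 2) · (1/2) = 4186/2 = 2093 ≈ 2093.00000.

E[X] = 2093 = 2093.00000.


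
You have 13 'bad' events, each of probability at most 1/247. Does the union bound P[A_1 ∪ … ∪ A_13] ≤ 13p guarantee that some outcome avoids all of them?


Union bound: P[∪_{i=1}^{13} A_i] ≤ Σ_i P[A_i] ≤ 13·p = 13·(1/247) = 1/19.
Numerically: 1/19 ≈ 0.053.
Is 1/19 < 1? YES.
Since P[∪ A_i] ≤ 1/19 < 1, the complement has P[∩ A_i^c] ≥ 1 − 1/19 = 18/19 > 0, so some outcome avoids every A_i.

13·p = 1/19 ≈ 0.053; existence CERTIFIED by the union bound.


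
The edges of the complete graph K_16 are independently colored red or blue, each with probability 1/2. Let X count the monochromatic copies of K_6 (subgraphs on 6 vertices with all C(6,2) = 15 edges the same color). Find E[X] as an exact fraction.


Let X = Σ_S X_S over the C(16, 6) = 8008 subsets S of size 6, where X_S = 1 if the K_6 on S is monochromatic.
For a fixed S, the K_6 on S has C(6, 2) = 15 edges. P[all 15 edges red] = (1/2)^15, and likewise for blue, so P[monochromatic] = 2·(1/2)^15 = 2^{1 − 15} = 1/16384.
Summing: E[X] = C(16, 6) · 2^{1 − 15} = 8008 · 1/16384 = 1001/2048.
Numerically: E[X] ≈ 0.4888.

E[X] = C(16,6)·2^(1−C(6,2)) = 1001/2048 ≈ 0.4888.


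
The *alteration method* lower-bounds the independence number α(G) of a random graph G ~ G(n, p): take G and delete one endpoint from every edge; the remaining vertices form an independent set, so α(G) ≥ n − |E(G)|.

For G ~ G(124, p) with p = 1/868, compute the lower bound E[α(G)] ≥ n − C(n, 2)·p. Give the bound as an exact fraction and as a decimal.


E[|E(G)|] = C(124, 2)·p = 7626 · (1/868) = 123/14.
E[α(G)] ≥ n − E[|E(G)|] = 124 − 123/14 = 1613/14.
Numerically: ≈ 115.214286.
(This is only a lower bound; the true E[α(G)] may be larger.)

E[α(G)] ≥ 1613/14 ≈ 115.214286.


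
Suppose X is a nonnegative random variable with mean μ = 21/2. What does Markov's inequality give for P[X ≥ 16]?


μ = E[X] = 21/2, a = 16.
Markov: P[X ≥ 16] ≤ μ/a = (21/2)/16 = 21/32.
Numerically: ≈ 0.65625.
(Since a = 16 > μ = 10.50000, the bound 21/32 is < 1 and informative.)

P[X ≥ 16] ≤ 21/32 ≈ 0.65625.


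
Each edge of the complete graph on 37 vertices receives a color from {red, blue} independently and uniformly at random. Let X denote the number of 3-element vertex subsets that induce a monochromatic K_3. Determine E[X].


Let X = Σ_S X_S over the C(37, 3) = 7770 subsets S of size 3, where X_S = 1 if the K_3 on S is monochromatic.
For a fixed S, the K_3 on S has C(3, 2) = 3 edges. P[all 3 edges red] = (1/2)^3, and likewise for blue, so P[monochromatic] = 2·(1/2)^3 = 2^{1 − 3} = 1/4.
By linearity of expectation: E[X] = C(37, 3) · 2^{1 − 3} = 7770 · 1/4 = 3885/2.
Numerically: E[X] ≈ 1942.50000.

E[X] = C(37,3)·2^(1−C(3,2)) = 3885/2 ≈ 1942.50000.


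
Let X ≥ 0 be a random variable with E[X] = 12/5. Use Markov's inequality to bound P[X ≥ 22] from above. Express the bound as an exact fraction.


μ = E[X] = 12/5, a = 22.
Markov: P[X ≥ 22] ≤ μ/a = (12/5)/22 = 6/55.
Numerically: ≈ 0.1091.
(Since a = 22 > μ = 2.4000, the bound 6/55 is < 1 and informative.)

P[X ≥ 22] ≤ 6/55 ≈ 0.1091.


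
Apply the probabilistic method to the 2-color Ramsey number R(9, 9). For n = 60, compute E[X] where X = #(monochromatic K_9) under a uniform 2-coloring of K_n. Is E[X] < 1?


E[X] = C(60, 9) · 2^{1 − 36} = 14783142660 · 2^{−35} = 14783142660/34359738368.
As a reduced fraction: E[X] = 3695785665/8589934592 ≈ 0.4302461.
Is E[X] < 1? YES.
Since E[X] < 1, there exists a 2-coloring of K_{60} with no monochromatic K_9; hence R(9, 9) > 60.

E[X] = 3695785665/8589934592 ≈ 0.4302461; E[X] < 1, so R(9, 9) > 60.


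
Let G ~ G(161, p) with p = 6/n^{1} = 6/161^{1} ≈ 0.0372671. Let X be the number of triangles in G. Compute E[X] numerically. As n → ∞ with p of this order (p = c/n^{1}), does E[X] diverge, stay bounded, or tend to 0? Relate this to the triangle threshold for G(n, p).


Number of potential triangles: C(161, 3) = 682640.
Each occurs with probability p³ ≈ (0.0372671)³ ≈ 5.17578375e-05.
By linearity: E[X] = C(161, 3)·p³ ≈ 682640 · 5.17578375e-05 ≈ 35.331970.
Here α = 1, so p = 6/n is exactly at the triangle threshold p ~ 1/n. Asymptotically E[X] → c³/6 = 6³/6 = 36 ≈ 36.000000, a bounded constant. In this regime the triangle count is asymptotically Poisson(c³/6).

E[X] ≈ 35.331970; in regime p = Θ(1/n^{1}) E[X] stays bounded (at the triangle threshold p ~ 1/n).


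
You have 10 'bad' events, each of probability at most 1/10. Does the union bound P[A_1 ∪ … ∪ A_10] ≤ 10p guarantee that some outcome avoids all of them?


Union bound: P[∪_{i=1}^{10} A_i] ≤ Σ_i P[A_i] ≤ 10·p = 10·(1/10) = 1.
Numerically: 1 ≈ 1.000000.
Is 1 < 1? NO.
Since the bound 1 is ≥ 1, the union bound is uninformative here; it does NOT by itself certify existence.

10·p = 1 ≈ 1.000000; existence NOT certified by the union bound.


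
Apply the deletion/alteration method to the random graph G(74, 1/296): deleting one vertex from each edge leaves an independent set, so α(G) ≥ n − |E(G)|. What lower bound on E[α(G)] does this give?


E[|E(G)|] = C(74, 2)·p = 2701 · (1/296) = 73/8.
E[α(G)] ≥ n − E[|E(G)|] = 74 − 73/8 = 519/8.
Numerically: ≈ 64.875000.
(This is only a lower bound; the true E[α(G)] may be larger.)

E[α(G)] ≥ 519/8 ≈ 64.875000.


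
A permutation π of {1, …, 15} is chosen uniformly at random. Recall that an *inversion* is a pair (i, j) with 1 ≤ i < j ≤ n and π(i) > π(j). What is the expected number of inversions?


Write X = Σ X_I over the C(15, 2) = 105 pairs i < j, with X_I the indicator of one inversion.
There are 105 indicators.
For each fixed pair i < j, the values π(i) and π(j) are two distinct elements of {1, …, 15} in uniformly random order; by symmetry P[π(i) > π(j)] = 1/2.
By linearity: E[X] = 105 · (1/2) = C(15, 2) · (1/2) = 105/2 = 105/2 ≈ 52.50000.

E[X] = 105/2 = 52.50000.


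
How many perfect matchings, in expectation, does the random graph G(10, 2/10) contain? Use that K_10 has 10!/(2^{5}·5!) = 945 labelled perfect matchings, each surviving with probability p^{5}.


K_10 has 10!/(2^{5}·5!) = 945 labelled perfect matchings.
For each such perfect matching H, let X_H = 1 if all 5 edges of H are present in G. Then P[X_H = 1] = p^{5} = (1/5)^{5} = 1/3125.
By linearity: E[X] = Σ_H E[X_H] = 945 · p^{5} = 945 · 1/3125 = 189/625.
Numerically: E[X] ≈ 0.3024.

E[X] = 945 · (1/5)^{5} = 189/625 ≈ 0.3024.


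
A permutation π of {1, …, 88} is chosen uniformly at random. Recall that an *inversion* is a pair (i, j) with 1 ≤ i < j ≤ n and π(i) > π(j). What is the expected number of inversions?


Write X = Σ X_I over the C(88, 2) = 3828 pairs i < j, with X_I the indicator of one inversion.
There are 3828 indicators.
For each fixed pair i < j, the values π(i) and π(j) are two distinct elements of {1, …, 88} in uniformly random order; by symmetry P[π(i) > π(j)] = 1/2.
By linearity: E[X] = 3828 · (1/2) = C(88, 2) · (1/2) = 3828/2 = 1914 ≈ 1914.000000.

E[X] = 1914 = 1914.000000.


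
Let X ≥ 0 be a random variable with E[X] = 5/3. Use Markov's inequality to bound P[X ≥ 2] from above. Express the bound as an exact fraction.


μ = E[X] = 5/3, a = 2.
Markov: P[X ≥ 2] ≤ μ/a = (5/3)/2 = 5/6.
Numerically: ≈ 0.833.
(Since a = 2 > μ = 1.667, the bound 5/6 is < 1 and informative.)

P[X ≥ 2] ≤ 5/6 ≈ 0.833.


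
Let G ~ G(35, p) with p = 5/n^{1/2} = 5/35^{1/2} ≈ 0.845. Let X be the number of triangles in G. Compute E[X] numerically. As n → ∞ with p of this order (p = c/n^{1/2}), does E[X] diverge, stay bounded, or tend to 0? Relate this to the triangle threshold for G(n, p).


Number of potential triangles: C(35, 3) = 6545.
Each occurs with probability p³ ≈ (0.845)³ ≈ 6.03682e-01.
By linearity: E[X] = C(35, 3)·p³ ≈ 6545 · 6.03682e-01 ≈ 3951.096.
Since α = 1/2 < 1, p = c/n^{1/2} ≫ 1/n is above the triangle threshold p ~ 1/n. Asymptotically E[X] ~ (c³/6)·n^{3(1−α)} = (5³/6)·n^{1.5} → ∞; triangles are abundant w.h.p.

E[X] ≈ 3951.096; in regime p = Θ(1/n^{1/2}) E[X] diverges (above the triangle threshold p ~ 1/n).


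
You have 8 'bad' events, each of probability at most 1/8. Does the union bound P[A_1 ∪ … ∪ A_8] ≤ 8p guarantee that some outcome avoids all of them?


Union bound: P[∪_{i=1}^{8} A_i] ≤ Σ_i P[A_i] ≤ 8·p = 8·(1/8) = 1.
Numerically: 1 ≈ 1.00000.
Is 1 < 1? NO.
Since the bound 1 is ≥ 1, the union bound is uninformative here; it does NOT by itself certify existence.

8·p = 1 ≈ 1.00000; existence NOT certified by the union bound.


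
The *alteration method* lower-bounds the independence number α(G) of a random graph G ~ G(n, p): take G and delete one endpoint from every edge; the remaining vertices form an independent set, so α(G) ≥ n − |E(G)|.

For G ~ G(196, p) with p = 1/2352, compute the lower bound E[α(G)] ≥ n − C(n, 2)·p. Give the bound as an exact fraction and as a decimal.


E[|E(G)|] = C(196, 2)·p = 19110 · (1/2352) = 65/8.
E[α(G)] ≥ n − E[|E(G)|] = 196 − 65/8 = 1503/8.
Numerically: ≈ 187.87500.
(This is only a lower bound; the true E[α(G)] may be larger.)

E[α(G)] ≥ 1503/8 ≈ 187.87500.


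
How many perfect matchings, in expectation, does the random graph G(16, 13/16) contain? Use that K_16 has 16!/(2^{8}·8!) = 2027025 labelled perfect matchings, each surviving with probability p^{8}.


K_16 has 16!/(2^{8}·8!) = 2027025 labelled perfect matchings.
For each such perfect matching H, let X_H = 1 if all 8 edges of H are present in G. Then P[X_H = 1] = p^{8} = (13/16)^{8} = 815730721/4294967296.
Summing the indicators: E[X] = Σ_H E[X_H] = 2027025 · p^{8} = 2027025 · 815730721/4294967296 = 1653506564735025/4294967296.
Numerically: E[X] ≈ 3.85e+05.

E[X] = 2027025 · (13/16)^{8} = 1653506564735025/4294967296 ≈ 3.85e+05.


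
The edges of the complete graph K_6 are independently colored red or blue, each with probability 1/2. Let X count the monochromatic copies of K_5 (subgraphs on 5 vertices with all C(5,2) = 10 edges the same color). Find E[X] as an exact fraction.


Let X = Σ_S X_S over the C(6, 5) = 6 subsets S of size 5, where X_S = 1 if the K_5 on S is monochromatic.
For a fixed S, the K_5 on S has C(5, 2) = 10 edges. P[all 10 edges red] = (1/2)^10, and likewise for blue, so P[monochromatic] = 2·(1/2)^10 = 2^{1 − 10} = 1/512.
Summing: E[X] = C(6, 5) · 2^{1 − 10} = 6 · 1/512 = 3/256.
Numerically: E[X] ≈ 0.0117.

E[X] = C(6,5)·2^(1−C(5,2)) = 3/256 ≈ 0.0117.


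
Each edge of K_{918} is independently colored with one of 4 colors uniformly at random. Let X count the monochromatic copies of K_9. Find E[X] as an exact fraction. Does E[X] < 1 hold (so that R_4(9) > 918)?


E[X] = C(918, 9) · 4^{1 − 36} = 1226696518272037432620 · 4^{−35} = 1226696518272037432620/1180591620717411303424.
As a reduced fraction: E[X] = 306674129568009358155/295147905179352825856 ≈ 1.0391.
Is E[X] < 1? NO.
Since E[X] ≥ 1, the first-moment bound is inconclusive at n = 918; it does NOT by itself certify R_4(9) > 918.

E[X] = 306674129568009358155/295147905179352825856 ≈ 1.0391; E[X] ≥ 1; first-moment method inconclusive here.


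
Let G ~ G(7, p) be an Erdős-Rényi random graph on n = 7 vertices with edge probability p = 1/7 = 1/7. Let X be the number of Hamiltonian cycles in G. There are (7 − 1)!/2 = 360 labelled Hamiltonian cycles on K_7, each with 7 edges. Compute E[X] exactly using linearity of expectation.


K_7 has (7 − 1)!/2 = 360 labelled Hamiltonian cycles.
For each such Hamiltonian cycle H, let X_H = 1 if all 7 edges of H are present in G. Then P[X_H = 1] = p^{7} = (1/7)^{7} = 1/823543.
Summing the indicators: E[X] = Σ_H E[X_H] = 360 · p^{7} = 360 · 1/823543 = 360/823543.
Numerically: E[X] ≈ 0.0004371.

E[X] = 360 · (1/7)^{7} = 360/823543 ≈ 0.0004371.


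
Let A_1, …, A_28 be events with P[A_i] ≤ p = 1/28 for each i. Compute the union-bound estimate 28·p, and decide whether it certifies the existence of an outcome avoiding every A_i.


Union bound: P[∪_{i=1}^{28} A_i] ≤ Σ_i P[A_i] ≤ 28·p = 28·(1/28) = 1.
Numerically: 1 ≈ 1.0000.
Is 1 < 1? NO.
Since the bound 1 is ≥ 1, the union bound is uninformative here; it does NOT by itself certify existence.

28·p = 1 ≈ 1.0000; existence NOT certified by the union bound.


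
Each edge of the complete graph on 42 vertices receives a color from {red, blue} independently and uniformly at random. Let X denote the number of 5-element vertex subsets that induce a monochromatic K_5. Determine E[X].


Let X = Σ_S X_S over the C(42, 5) = 850668 subsets S of size 5, where X_S = 1 if the K_5 on S is monochromatic.
For a fixed S, the K_5 on S has C(5, 2) = 10 edges. P[all 10 edges red] = (1/2)^10, and likewise for blue, so P[monochromatic] = 2·(1/2)^10 = 2^{1 − 10} = 1/512.
By linearity: E[X] = C(42, 5) · 2^{1 − 10} = 850668 · 1/512 = 212667/128.
Numerically: E[X] ≈ 1661.46094.

E[X] = C(42,5)·2^(1−C(5,2)) = 212667/128 ≈ 1661.46094.


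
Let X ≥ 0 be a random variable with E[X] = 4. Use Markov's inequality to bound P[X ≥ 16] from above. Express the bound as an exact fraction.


μ = E[X] = 4, a = 16.
Markov: P[X ≥ 16] ≤ μ/a = (4)/16 = 1/4.
Numerically: ≈ 0.2500.
(Since a = 16 > μ = 4.0000, the bound 1/4 is < 1 and informative.)

P[X ≥ 16] ≤ 1/4 ≈ 0.2500.


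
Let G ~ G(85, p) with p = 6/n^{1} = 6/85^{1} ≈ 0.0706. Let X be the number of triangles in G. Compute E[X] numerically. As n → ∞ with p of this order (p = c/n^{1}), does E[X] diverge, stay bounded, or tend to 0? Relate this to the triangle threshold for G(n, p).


Number of potential triangles: C(85, 3) = 98770.
Each occurs with probability p³ ≈ (0.0706)³ ≈ 3.51720e-04.
By linearity: E[X] = C(85, 3)·p³ ≈ 98770 · 3.51720e-04 ≈ 34.739.
Here α = 1, so p = 6/n is exactly at the triangle threshold p ~ 1/n. Asymptotically E[X] → c³/6 = 6³/6 = 36 ≈ 36.000, a bounded constant. In this regime the triangle count is asymptotically Poisson(c³/6).

E[X] ≈ 34.739; in regime p = Θ(1/n^{1}) E[X] stays bounded (at the triangle threshold p ~ 1/n).
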